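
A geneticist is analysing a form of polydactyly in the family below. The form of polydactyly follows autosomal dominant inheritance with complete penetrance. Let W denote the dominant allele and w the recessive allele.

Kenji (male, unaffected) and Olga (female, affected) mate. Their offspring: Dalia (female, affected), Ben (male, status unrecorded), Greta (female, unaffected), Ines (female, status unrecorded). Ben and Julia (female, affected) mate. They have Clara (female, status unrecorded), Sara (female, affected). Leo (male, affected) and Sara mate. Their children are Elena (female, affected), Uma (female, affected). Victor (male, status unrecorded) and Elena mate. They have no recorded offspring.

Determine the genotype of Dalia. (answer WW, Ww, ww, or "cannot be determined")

From phenotype alone, Dalia is WW or Ww.
Dalia is affected so carries W and received w from Kenji (ww), so Dalia is Ww.

Ww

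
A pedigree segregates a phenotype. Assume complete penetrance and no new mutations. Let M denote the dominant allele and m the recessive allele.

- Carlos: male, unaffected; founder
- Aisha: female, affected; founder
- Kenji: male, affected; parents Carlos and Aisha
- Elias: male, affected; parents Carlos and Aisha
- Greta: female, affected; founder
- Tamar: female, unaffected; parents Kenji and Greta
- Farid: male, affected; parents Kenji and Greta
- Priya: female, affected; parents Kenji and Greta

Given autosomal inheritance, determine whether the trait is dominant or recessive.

dominant

Kenji and Greta are both affected yet have an unaffected child Tamar. Under a recessive model two affected parents are homozygous and every child would be affected, so the trait cannot be recessive.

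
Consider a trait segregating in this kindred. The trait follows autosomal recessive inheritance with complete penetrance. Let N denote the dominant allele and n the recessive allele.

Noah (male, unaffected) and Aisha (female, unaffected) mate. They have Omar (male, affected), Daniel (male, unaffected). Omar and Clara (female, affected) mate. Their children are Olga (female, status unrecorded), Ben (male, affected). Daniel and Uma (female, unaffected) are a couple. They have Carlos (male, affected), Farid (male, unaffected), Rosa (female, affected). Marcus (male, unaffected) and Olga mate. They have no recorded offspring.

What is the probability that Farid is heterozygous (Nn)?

Daniel is unaffected so carries N and passed n to Carlos (nn), so Daniel is Nn.
Uma is unaffected so carries N and passed n to Carlos (nn), so Uma is Nn.
Their cross gives offspring ratios 1/4 NN : 1/2 Nn : 1/4 nn. Conditioning on Farid being unaffected, P(Nn) = 1/2 / 3/4 = 2/3.

2/3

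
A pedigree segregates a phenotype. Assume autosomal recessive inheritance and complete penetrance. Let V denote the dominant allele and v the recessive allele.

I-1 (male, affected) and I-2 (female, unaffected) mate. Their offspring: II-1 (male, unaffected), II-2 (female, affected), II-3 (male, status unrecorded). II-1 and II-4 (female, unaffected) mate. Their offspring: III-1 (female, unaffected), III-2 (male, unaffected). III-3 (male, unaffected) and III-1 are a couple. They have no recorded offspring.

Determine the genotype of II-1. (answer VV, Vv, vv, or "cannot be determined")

From phenotype alone, II-1 is VV or Vv.
II-1 is unaffected so carries V and received v from I-1 (vv), so II-1 is Vv.

Vv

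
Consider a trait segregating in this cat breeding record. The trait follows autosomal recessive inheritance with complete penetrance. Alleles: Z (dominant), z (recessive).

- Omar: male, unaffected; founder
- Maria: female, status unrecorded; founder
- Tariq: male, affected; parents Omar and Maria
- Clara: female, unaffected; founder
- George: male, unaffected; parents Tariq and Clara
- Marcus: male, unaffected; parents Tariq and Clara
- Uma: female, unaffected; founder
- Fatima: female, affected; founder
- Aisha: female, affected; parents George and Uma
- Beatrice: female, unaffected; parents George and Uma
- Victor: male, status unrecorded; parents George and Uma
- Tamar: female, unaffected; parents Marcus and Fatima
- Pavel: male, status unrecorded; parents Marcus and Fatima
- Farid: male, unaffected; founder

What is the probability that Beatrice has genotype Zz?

2/3

George is unaffected so carries Z and received z from Tariq (zz), so George is Zz.
Uma is unaffected so carries Z and passed z to Aisha (zz), so Uma is Zz.
Their cross gives offspring ratios 1/4 ZZ : 1/2 Zz : 1/4 zz. Conditioning on Beatrice being unaffected, P(Zz) = 1/2 / 3/4 = 2/3.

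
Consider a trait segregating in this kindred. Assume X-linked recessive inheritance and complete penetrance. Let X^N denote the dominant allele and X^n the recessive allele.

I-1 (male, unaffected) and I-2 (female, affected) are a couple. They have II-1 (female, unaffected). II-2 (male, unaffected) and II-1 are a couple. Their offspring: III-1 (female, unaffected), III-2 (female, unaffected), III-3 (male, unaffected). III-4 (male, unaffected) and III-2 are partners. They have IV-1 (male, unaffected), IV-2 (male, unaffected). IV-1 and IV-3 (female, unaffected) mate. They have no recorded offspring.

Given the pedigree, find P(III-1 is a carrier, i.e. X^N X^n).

1/2

II-2 is unaffected, so II-2 is X^N Y.
II-1 is unaffected so carries N and received n from I-2 (X^n X^n), so II-1 is X^N X^n.
Their cross gives offspring ratios 1/2 X^N X^N : 1/2 X^N X^n. Conditioning on III-1 being unaffected, P(X^N X^n) = 1/2 / 1 = 1/2.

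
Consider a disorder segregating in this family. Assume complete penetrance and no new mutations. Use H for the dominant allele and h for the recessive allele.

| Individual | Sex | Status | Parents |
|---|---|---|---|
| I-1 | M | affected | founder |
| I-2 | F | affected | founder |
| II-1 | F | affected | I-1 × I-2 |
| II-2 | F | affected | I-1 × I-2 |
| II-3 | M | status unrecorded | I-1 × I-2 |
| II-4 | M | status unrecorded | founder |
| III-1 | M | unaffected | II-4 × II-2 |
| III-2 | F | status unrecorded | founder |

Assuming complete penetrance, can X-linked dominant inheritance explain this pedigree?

Yes

A consistent assignment under X-linked dominant exists: I-1 X^H Y, I-2 X^H X^h, II-1 X^H X^H, II-2 X^H X^h, II-3 X^H Y, II-4 X^H Y, III-1 X^h Y, III-2 X^H X^H.
In this assignment every recorded phenotype matches its genotype and every non-founder's genotype is obtainable from its parents' genotypes, so the pedigree is consistent.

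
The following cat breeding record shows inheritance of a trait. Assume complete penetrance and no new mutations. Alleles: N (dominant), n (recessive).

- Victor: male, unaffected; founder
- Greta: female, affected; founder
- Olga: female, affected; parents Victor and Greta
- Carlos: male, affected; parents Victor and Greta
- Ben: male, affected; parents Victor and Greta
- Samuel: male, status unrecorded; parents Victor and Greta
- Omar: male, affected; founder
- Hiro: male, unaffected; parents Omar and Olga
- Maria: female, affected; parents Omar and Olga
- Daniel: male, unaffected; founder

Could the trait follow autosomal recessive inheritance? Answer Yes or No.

Under autosomal recessive, Hiro (unaffected, male) cannot arise from Omar (affected) × Olga (affected).

No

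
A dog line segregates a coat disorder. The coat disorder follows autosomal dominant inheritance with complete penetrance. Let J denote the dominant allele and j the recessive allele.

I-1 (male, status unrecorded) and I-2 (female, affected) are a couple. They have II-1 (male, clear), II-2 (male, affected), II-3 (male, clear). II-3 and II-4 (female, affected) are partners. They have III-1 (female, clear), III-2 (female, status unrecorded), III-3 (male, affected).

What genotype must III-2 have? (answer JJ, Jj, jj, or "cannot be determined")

III-2's phenotype is unrecorded, and no parent or child forces a single allele at both positions; consistent genotype assignments exist with III-2 as Jj or jj.

cannot be determined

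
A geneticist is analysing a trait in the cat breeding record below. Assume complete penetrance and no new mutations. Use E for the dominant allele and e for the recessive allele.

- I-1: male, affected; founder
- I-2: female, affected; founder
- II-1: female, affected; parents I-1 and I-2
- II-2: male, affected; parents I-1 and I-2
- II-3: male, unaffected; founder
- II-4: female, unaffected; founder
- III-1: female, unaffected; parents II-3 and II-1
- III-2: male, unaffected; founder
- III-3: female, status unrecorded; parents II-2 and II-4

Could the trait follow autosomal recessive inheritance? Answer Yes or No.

Yes

A consistent assignment under autosomal recessive exists: I-1 ee, I-2 ee, II-1 ee, II-2 ee, II-3 EE, II-4 EE, III-1 Ee, III-2 EE, III-3 Ee.
In this assignment every recorded phenotype matches its genotype and every non-founder's genotype is obtainable from its parents' genotypes, so the pedigree is consistent.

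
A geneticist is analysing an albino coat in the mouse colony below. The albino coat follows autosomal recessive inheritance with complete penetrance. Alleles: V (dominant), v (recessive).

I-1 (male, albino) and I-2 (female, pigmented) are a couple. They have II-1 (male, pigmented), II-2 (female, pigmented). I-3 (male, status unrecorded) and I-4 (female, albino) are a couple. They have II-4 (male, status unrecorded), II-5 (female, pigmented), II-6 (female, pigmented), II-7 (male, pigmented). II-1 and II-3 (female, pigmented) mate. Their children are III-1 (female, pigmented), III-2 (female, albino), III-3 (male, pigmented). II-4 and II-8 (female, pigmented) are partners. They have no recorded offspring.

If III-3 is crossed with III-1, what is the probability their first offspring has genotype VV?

4/9

II-1 is pigmented so carries V and received v from I-1 (vv), so II-1 is Vv.
II-3 is pigmented so carries V and passed v to III-2 (vv), so II-3 is Vv.
III-3 is a pigmented offspring of II-1 (Vv) × II-3 (Vv), whose cross gives 1/4 VV : 1/2 Vv : 1/4 vv; conditioning on being pigmented, III-3 is VV with probability 1/3, Vv with probability 2/3.
III-1 is a pigmented offspring of II-1 (Vv) × II-3 (Vv), whose cross gives 1/4 VV : 1/2 Vv : 1/4 vv; conditioning on being pigmented, III-1 is VV with probability 1/3, Vv with probability 2/3.
Summing over parental genotype combinations, P(offspring has genotype VV) = 1/9·1 + 2/9·1/2 + 2/9·1/2 + 4/9·1/4 = 4/9.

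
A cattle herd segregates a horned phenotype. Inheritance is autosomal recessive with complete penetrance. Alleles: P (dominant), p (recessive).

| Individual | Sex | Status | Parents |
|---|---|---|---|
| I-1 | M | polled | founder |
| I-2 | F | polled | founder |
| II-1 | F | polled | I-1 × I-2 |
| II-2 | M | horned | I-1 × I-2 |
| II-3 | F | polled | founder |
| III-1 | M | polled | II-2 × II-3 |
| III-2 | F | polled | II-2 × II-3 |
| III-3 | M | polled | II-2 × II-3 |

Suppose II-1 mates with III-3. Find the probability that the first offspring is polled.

I-1 is polled so carries P and passed p to II-2 (pp), so I-1 is Pp.
I-2 is polled so carries P and passed p to II-2 (pp), so I-2 is Pp.
II-1 is a polled offspring of I-1 (Pp) × I-2 (Pp), whose cross gives 1/4 PP : 1/2 Pp : 1/4 pp; conditioning on being polled, II-1 is PP with probability 1/3, Pp with probability 2/3.
III-3 is polled so carries P and received p from II-2 (pp), so III-3 is Pp.
Summing over parental genotype combinations, P(offspring is polled) = 1/3·1 + 2/3·3/4 = 5/6.

5/6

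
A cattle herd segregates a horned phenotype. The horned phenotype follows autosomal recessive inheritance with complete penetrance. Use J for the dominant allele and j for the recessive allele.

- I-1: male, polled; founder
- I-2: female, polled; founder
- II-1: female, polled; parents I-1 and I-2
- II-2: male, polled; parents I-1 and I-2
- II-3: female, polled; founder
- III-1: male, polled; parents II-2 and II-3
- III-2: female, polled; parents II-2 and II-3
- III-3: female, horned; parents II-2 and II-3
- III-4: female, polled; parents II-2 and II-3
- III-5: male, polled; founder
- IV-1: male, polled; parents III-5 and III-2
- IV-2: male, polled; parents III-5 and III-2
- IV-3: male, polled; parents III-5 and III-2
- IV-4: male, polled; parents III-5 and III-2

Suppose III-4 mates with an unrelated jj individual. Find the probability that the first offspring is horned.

II-2 is polled so carries J and passed j to III-3 (jj), so II-2 is Jj.
II-3 is polled so carries J and passed j to III-3 (jj), so II-3 is Jj.
III-4 is a polled offspring of II-2 (Jj) × II-3 (Jj), whose cross gives 1/4 JJ : 1/2 Jj : 1/4 jj; conditioning on being polled, III-4 is JJ with probability 1/3, Jj with probability 2/3.
Summing over parental genotype combinations, P(offspring is horned) = 2/3·1/2 = 1/3.

1/3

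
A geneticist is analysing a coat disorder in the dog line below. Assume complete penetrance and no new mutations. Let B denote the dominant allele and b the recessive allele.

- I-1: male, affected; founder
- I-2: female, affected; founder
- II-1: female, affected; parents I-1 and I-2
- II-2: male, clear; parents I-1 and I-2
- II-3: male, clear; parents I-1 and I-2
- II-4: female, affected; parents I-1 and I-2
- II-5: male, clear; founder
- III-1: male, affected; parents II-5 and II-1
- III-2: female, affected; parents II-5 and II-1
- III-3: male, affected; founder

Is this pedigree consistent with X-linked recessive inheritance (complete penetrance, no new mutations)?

Under X-linked recessive, II-2 (clear, male) cannot arise from I-1 (affected) × I-2 (affected).

No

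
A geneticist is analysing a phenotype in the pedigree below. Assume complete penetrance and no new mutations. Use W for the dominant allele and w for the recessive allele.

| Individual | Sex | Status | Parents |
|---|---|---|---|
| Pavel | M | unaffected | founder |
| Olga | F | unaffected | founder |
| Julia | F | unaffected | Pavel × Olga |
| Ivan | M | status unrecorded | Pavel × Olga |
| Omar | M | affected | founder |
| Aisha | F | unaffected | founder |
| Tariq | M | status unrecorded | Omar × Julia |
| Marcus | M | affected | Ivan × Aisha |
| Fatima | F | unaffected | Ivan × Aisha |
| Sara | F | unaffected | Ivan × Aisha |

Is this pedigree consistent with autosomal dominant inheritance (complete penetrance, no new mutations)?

No

No assignment of genotypes under autosomal dominant satisfies every parent–offspring relationship, so the pedigree is inconsistent.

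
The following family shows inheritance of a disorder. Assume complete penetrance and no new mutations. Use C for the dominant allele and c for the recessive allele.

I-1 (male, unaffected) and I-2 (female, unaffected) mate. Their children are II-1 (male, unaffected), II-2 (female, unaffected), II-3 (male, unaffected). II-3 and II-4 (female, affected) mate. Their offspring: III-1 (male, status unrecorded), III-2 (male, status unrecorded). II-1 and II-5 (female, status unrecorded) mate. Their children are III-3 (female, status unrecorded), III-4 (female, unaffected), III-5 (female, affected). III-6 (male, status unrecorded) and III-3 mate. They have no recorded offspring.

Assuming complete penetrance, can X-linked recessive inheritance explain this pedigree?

Under X-linked recessive, III-5 (affected, female) cannot arise from II-1 (unaffected) × II-5 (unrecorded).

No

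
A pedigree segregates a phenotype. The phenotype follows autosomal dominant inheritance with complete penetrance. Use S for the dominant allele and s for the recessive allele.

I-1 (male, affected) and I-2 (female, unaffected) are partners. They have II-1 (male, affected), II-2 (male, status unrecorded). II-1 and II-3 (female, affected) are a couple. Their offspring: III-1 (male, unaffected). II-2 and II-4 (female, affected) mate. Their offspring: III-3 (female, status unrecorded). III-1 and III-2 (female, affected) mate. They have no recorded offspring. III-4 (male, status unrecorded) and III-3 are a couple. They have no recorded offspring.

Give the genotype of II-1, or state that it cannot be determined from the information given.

Ss

From phenotype alone, II-1 is SS or Ss.
II-1 is affected so carries S and received s from I-2 (ss), so II-1 is Ss.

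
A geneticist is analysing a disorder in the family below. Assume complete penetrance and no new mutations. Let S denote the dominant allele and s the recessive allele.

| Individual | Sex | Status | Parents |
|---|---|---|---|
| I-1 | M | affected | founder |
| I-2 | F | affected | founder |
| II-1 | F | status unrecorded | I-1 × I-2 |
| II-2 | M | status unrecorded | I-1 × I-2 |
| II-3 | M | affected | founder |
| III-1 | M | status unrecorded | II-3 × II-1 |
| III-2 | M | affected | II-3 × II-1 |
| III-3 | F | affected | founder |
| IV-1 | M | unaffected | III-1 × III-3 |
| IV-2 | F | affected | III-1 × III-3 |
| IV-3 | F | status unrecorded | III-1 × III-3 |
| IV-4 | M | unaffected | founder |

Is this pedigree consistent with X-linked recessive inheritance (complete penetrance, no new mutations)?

Under X-linked recessive, IV-1 (unaffected, male) cannot arise from III-1 (unrecorded) × III-3 (affected).

No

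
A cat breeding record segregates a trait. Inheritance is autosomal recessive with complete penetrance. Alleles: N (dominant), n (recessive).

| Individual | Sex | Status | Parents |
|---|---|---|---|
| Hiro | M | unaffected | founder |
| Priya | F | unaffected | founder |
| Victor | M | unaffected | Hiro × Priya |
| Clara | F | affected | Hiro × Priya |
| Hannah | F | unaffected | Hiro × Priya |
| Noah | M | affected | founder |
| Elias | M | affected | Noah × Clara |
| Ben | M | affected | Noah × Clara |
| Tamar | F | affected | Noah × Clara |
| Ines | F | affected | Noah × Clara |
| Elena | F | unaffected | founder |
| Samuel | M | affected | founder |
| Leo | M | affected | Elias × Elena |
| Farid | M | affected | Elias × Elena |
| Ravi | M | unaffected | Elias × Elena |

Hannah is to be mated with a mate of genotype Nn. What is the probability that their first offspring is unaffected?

Hiro is unaffected so carries N and passed n to Clara (nn), so Hiro is Nn.
Priya is unaffected so carries N and passed n to Clara (nn), so Priya is Nn.
Hannah is an unaffected offspring of Hiro (Nn) × Priya (Nn), whose cross gives 1/4 NN : 1/2 Nn : 1/4 nn; conditioning on being unaffected, Hannah is NN with probability 1/3, Nn with probability 2/3.
Summing over parental genotype combinations, P(offspring is unaffected) = 1/3·1 + 2/3·3/4 = 5/6.

5/6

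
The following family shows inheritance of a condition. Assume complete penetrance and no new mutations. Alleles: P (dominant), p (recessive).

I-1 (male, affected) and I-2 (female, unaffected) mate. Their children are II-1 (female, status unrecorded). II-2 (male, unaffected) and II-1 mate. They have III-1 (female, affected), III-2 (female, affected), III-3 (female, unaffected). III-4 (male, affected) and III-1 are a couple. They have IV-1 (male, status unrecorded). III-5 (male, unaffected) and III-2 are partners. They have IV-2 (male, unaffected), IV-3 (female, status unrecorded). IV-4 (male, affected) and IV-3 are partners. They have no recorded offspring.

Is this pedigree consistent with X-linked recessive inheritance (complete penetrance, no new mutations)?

No

Under X-linked recessive, III-1 (affected, female) cannot arise from II-2 (unaffected) × II-1 (unrecorded).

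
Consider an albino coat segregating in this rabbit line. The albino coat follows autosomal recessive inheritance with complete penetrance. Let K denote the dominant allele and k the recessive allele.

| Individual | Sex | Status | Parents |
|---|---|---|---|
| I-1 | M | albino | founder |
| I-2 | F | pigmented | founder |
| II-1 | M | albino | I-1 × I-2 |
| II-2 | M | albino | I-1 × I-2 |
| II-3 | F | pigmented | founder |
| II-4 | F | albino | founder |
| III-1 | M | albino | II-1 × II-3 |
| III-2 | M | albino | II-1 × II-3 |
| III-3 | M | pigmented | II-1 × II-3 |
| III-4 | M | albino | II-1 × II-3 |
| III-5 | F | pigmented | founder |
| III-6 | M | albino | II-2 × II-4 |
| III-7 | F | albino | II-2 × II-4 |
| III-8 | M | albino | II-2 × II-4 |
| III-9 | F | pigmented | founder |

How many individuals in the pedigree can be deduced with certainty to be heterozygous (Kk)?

3

Obligate heterozygotes: I-2 is pigmented so carries K and passed k to II-1 (kk), so I-2 is Kk; II-3 is pigmented so carries K and passed k to III-1 (kk), so II-3 is Kk; III-3 is pigmented so carries K and received k from II-1 (kk), so III-3 is Kk.
Every other individual is either homozygous by phenotype or has at least one consistent homozygous assignment, so the count is 3.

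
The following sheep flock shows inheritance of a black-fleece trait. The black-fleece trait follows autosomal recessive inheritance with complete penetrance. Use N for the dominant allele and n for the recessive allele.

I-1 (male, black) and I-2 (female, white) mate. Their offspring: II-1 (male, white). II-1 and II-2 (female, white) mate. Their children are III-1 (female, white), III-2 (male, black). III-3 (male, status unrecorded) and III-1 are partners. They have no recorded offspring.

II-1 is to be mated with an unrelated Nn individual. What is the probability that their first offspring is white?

II-1 is white so carries N and received n from I-1 (nn), so II-1 is Nn.
The cross gives 1/4 NN : 1/2 Nn : 1/4 nn, so P(offspring is white) = 3/4.

3/4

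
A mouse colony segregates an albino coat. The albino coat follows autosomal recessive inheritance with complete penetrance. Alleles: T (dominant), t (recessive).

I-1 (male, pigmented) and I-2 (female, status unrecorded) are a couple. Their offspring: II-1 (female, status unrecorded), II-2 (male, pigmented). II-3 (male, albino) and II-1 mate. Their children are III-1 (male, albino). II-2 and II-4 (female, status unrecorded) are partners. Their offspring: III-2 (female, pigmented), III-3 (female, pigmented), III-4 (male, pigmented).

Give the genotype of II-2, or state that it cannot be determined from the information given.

II-2's phenotype allows TT or Tt, and no parent or child forces a single allele at both positions; consistent genotype assignments exist with II-2 as TT or Tt.

cannot be determined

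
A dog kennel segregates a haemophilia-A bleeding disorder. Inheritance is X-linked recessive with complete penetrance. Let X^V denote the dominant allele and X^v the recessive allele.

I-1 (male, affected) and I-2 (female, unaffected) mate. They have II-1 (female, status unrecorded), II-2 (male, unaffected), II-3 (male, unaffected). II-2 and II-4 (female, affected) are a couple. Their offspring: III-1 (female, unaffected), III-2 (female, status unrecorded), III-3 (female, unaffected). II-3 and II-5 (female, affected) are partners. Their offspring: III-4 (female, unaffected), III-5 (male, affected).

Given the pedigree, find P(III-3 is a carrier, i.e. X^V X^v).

III-3 is unaffected so carries V and received v from II-4 (X^v X^v), so III-3 is X^V X^v, giving P(X^V X^v) = 1.

1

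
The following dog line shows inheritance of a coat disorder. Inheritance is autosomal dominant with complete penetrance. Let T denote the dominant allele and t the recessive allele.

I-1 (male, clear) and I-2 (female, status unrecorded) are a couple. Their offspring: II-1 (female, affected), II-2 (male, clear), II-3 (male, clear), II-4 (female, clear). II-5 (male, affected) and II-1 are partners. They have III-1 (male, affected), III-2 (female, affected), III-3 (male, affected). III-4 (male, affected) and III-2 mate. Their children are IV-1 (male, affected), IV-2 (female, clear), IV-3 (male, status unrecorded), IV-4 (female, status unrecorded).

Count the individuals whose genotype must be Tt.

4

Obligate heterozygotes: I-2 passed T to II-1 (Tt, whose t came from I-1) and passed t to II-2 (tt), so I-2 is Tt; II-1 is affected so carries T and received t from I-1 (tt), so II-1 is Tt; III-2 is affected so carries T and passed t to IV-2 (tt), so III-2 is Tt; III-4 is affected so carries T and passed t to IV-2 (tt), so III-4 is Tt.
Every other individual is either homozygous by phenotype or has at least one consistent homozygous assignment, so the count is 4.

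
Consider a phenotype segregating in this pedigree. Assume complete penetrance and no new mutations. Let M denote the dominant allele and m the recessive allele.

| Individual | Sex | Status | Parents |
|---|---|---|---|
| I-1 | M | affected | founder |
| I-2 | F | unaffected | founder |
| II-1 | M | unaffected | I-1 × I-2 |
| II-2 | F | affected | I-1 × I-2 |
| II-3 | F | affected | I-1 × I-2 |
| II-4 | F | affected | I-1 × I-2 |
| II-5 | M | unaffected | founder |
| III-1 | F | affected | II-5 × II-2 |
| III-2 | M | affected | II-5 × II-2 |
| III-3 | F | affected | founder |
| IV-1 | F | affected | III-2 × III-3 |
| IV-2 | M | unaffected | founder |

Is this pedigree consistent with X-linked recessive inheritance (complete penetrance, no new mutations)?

Under X-linked recessive, III-1 (affected, female) cannot arise from II-5 (unaffected) × II-2 (affected).

No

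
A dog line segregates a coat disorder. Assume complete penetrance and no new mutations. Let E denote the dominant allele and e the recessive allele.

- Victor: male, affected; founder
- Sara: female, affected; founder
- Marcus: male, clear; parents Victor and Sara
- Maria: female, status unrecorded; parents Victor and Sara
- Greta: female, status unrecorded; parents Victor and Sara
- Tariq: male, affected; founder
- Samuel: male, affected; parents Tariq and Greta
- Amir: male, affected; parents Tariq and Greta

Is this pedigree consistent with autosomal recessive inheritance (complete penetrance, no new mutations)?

No

Under autosomal recessive, Marcus (clear, male) cannot arise from Victor (affected) × Sara (affected).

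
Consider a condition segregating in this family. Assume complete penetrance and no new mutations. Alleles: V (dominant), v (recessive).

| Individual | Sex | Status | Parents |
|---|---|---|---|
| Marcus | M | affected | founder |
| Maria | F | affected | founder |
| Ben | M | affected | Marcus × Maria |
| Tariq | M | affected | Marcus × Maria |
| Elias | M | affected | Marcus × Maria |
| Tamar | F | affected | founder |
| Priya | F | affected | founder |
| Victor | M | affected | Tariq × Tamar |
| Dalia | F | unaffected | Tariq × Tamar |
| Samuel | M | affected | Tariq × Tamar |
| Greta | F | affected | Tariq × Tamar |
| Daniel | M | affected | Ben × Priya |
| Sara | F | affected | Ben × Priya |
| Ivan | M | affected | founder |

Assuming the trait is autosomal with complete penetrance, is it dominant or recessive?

dominant

Tariq and Tamar are both affected yet have an unaffected child Dalia. Under a recessive model two affected parents are homozygous and every child would be affected, so the trait cannot be recessive.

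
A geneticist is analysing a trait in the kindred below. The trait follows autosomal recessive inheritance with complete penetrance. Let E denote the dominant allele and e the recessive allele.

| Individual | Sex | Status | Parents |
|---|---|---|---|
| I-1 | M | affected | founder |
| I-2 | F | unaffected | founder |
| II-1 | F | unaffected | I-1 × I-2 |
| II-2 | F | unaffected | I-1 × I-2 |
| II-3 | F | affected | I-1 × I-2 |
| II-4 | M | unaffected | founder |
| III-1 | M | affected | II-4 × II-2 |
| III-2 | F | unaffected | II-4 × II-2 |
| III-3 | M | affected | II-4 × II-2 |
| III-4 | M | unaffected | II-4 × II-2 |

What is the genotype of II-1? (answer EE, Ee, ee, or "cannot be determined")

Ee

From phenotype alone, II-1 is EE or Ee.
II-1 is unaffected so carries E and received e from I-1 (ee), so II-1 is Ee.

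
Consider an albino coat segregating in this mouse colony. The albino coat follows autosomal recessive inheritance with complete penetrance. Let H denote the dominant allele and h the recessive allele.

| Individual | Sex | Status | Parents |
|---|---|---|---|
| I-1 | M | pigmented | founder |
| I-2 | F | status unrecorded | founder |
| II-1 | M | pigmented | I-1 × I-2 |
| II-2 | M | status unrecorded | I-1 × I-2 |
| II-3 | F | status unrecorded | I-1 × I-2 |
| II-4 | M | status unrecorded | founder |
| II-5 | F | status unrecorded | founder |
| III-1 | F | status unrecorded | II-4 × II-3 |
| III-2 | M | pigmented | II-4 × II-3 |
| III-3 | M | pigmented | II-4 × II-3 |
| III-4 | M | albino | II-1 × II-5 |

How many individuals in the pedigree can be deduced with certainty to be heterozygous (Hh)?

Obligate heterozygotes: II-1 is pigmented so carries H and passed h to III-4 (hh), so II-1 is Hh.
Every other individual is either homozygous by phenotype or has at least one consistent homozygous assignment, so the count is 1.

1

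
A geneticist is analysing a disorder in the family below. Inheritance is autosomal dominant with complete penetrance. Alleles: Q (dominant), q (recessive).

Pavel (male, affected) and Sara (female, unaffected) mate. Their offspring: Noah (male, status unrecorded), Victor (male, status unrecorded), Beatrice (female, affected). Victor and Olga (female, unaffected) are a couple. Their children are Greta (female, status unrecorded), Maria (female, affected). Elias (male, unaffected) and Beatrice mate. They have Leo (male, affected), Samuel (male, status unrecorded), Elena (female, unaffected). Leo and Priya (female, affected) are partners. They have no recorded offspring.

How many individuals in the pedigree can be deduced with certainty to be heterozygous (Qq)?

4

Obligate heterozygotes: Victor passed Q to Maria (Qq, whose q came from Olga) and received q from Sara (qq), so Victor is Qq; Beatrice is affected so carries Q and received q from Sara (qq), so Beatrice is Qq; Maria is affected so carries Q and received q from Olga (qq), so Maria is Qq; Leo is affected so carries Q and received q from Elias (qq), so Leo is Qq.
Every other individual is either homozygous by phenotype or has at least one consistent homozygous assignment, so the count is 4.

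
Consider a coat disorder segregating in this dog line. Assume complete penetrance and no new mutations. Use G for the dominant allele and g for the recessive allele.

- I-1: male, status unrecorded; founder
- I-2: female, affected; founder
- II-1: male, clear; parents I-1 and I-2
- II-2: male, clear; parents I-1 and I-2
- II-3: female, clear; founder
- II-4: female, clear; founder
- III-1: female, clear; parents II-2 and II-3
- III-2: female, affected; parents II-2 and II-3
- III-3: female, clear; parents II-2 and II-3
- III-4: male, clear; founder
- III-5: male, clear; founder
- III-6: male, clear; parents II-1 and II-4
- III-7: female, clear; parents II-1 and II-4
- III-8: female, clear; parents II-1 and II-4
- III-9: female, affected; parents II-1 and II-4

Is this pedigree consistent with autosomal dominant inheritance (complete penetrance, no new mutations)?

No

Under autosomal dominant, III-2 (affected, female) cannot arise from II-2 (clear) × II-3 (clear).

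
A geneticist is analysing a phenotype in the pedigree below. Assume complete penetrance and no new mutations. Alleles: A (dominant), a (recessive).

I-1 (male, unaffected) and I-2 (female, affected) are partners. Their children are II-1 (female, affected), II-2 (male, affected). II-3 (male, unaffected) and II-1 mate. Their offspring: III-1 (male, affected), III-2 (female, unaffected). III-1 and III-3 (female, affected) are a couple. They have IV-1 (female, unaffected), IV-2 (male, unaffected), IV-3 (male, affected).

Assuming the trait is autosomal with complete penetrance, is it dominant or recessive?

dominant

III-1 and III-3 are both affected yet have an unaffected child IV-1. Under a recessive model two affected parents are homozygous and every child would be affected, so the trait cannot be recessive.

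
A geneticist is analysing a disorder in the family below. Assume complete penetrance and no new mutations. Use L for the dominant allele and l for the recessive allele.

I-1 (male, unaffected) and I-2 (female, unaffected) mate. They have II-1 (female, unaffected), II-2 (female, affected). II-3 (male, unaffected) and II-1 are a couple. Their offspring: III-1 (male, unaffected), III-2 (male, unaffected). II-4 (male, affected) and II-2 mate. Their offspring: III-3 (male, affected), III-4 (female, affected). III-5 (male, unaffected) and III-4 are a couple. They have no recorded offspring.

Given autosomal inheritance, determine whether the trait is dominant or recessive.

I-1 and I-2 are both unaffected yet have an affected child II-2. Under dominance, an affected child requires at least one affected parent, so the trait cannot be dominant.

recessive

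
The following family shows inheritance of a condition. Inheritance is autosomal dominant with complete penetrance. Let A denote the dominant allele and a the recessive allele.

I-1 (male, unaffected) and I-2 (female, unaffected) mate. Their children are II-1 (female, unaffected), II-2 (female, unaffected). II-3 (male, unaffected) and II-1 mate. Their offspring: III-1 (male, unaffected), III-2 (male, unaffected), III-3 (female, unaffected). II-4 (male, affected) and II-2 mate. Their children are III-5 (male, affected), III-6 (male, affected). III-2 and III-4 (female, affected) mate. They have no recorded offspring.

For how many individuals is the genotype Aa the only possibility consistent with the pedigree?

Obligate heterozygotes: III-5 is affected so carries A and received a from II-2 (aa), so III-5 is Aa; III-6 is affected so carries A and received a from II-2 (aa), so III-6 is Aa.
Every other individual is either homozygous by phenotype or has at least one consistent homozygous assignment, so the count is 2.

2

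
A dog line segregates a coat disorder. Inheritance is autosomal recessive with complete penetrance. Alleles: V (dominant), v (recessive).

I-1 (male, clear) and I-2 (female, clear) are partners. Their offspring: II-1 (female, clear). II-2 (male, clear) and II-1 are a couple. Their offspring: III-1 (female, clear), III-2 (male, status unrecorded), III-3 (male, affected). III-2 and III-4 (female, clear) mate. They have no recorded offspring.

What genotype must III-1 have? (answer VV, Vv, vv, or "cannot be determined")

cannot be determined

III-1's phenotype allows VV or Vv, and no parent or child forces a single allele at both positions; consistent genotype assignments exist with III-1 as VV or Vv.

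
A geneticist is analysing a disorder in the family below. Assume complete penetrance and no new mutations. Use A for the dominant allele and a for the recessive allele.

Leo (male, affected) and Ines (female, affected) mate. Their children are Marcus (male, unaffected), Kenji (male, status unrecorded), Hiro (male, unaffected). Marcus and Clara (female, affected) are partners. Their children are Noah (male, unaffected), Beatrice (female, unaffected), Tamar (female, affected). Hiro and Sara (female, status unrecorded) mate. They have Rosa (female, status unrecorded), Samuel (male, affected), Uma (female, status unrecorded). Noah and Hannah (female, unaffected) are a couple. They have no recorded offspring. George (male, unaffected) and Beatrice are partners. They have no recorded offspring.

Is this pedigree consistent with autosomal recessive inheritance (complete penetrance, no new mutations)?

Under autosomal recessive, Marcus (unaffected, male) cannot arise from Leo (affected) × Ines (affected).

No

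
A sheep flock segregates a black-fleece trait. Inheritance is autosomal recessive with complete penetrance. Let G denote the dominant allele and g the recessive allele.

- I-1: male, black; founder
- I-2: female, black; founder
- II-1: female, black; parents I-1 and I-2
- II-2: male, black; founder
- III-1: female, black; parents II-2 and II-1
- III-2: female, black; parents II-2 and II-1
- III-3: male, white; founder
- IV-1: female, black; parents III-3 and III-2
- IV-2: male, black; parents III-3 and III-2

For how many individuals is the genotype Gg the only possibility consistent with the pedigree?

1

Obligate heterozygotes: III-3 is white so carries G and passed g to IV-1 (gg), so III-3 is Gg.
Every other individual is either homozygous by phenotype or has at least one consistent homozygous assignment, so the count is 1.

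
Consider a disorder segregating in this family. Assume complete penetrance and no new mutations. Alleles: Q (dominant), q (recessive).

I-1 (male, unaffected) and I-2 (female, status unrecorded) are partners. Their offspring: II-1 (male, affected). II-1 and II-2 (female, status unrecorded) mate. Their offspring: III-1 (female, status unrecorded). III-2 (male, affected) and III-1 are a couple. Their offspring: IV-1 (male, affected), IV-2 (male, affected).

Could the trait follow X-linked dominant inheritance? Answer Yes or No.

A consistent assignment under X-linked dominant exists: I-1 X^q Y, I-2 X^Q X^Q, II-1 X^Q Y, II-2 X^Q X^Q, III-1 X^Q X^Q, III-2 X^Q Y, IV-1 X^Q Y, IV-2 X^Q Y.
In this assignment every recorded phenotype matches its genotype and every non-founder's genotype is obtainable from its parents' genotypes, so the pedigree is consistent.

Yes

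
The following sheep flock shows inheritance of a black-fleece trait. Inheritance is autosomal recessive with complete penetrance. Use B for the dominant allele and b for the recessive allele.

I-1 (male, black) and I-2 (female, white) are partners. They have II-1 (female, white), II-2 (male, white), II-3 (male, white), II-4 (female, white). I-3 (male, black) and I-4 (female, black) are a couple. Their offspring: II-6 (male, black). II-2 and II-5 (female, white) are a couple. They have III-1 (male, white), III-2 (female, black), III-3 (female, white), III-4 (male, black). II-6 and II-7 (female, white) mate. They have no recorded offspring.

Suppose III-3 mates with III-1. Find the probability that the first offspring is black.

II-2 is white so carries B and received b from I-1 (bb), so II-2 is Bb.
II-5 is white so carries B and passed b to III-2 (bb), so II-5 is Bb.
III-3 is a white offspring of II-2 (Bb) × II-5 (Bb), whose cross gives 1/4 BB : 1/2 Bb : 1/4 bb; conditioning on being white, III-3 is BB with probability 1/3, Bb with probability 2/3.
III-1 is a white offspring of II-2 (Bb) × II-5 (Bb), whose cross gives 1/4 BB : 1/2 Bb : 1/4 bb; conditioning on being white, III-1 is BB with probability 1/3, Bb with probability 2/3.
Summing over parental genotype combinations, P(offspring is black) = 4/9·1/4 = 1/9.

1/9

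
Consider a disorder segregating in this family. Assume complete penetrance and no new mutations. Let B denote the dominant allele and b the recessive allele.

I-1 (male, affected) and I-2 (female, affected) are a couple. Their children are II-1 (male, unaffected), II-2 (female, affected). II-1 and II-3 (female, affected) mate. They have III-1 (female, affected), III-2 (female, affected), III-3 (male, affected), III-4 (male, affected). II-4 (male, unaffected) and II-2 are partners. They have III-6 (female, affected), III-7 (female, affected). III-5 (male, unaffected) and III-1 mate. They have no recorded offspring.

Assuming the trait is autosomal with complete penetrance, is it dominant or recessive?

I-1 and I-2 are both affected yet have an unaffected child II-1. Under a recessive model two affected parents are homozygous and every child would be affected, so the trait cannot be recessive.

dominant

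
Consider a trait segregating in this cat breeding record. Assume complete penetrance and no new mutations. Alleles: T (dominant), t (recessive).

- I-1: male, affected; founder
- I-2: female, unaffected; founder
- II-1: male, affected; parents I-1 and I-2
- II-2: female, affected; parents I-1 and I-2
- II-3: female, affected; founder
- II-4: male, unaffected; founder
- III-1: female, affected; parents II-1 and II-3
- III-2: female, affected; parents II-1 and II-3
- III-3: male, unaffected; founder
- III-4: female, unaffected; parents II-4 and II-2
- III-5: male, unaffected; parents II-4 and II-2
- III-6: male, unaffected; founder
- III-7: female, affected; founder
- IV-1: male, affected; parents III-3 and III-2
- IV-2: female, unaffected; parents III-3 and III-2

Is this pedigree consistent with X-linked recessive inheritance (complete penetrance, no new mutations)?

Under X-linked recessive, III-5 (unaffected, male) cannot arise from II-4 (unaffected) × II-2 (affected).

No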